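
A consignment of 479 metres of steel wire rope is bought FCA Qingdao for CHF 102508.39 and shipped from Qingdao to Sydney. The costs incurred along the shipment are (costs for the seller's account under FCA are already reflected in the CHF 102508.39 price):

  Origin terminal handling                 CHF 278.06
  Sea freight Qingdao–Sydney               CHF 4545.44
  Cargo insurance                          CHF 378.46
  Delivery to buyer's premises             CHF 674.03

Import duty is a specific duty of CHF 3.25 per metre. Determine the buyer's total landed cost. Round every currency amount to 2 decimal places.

FCA: the seller delivers export-cleared goods to the carrier; the buyer bears costs from that point.
CIF value = FCA price + origin terminal + freight + insurance = 102508.39 + 278.06 + 4545.44 + 378.46 = 107710.35
Import duty = 479 × 3.25 = 1556.75
Buyer bears: origin terminal 278.06 + freight 4545.44 + insurance 378.46 + delivery 674.03 + duty 1556.75 = 7432.74
Landed cost = invoice 102508.39 + 7432.74 = 109941.13

Total landed cost: CHF 109941.13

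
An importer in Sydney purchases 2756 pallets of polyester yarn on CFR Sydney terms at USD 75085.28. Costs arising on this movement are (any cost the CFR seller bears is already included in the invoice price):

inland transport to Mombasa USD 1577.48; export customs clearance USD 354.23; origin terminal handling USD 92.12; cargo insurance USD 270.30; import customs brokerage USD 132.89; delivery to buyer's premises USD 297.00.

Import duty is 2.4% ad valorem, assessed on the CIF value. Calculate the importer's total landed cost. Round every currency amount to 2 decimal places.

CFR: the seller pays costs through ocean freight to the destination port, but not insurance.
Already in the invoice (seller's account under CFR): inland to port, export clearance, origin terminal — exclude.
CIF value = CFR price + insurance = 75085.28 + 270.30 = 75355.58
Import duty = 75355.58 × 2.4% = 1808.53
Buyer bears: insurance 270.30 + brokerage 132.89 + delivery 297.00 + duty 1808.53 = 2508.72
Landed cost = invoice 75085.28 + 2508.72 = 77594.00

Total landed cost: USD 77594.00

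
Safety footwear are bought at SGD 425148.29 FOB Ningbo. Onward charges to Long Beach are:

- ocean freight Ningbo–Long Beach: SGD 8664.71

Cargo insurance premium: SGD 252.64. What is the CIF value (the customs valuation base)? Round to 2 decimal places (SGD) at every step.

CIF value: SGD 434065.64

CIF = FOB price + freight + insurance
CIF = 425148.29 + 8664.71 + 252.64 = 434065.64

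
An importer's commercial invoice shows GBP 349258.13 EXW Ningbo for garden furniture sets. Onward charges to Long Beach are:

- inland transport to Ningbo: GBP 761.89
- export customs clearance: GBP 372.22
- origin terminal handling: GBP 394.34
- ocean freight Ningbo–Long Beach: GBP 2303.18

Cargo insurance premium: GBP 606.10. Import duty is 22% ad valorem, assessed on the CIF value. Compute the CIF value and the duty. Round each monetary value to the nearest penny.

CIF value: GBP 353695.86; import duty: GBP 77813.09

CIF = EXW price + pre-shipment costs + freight + insurance
CIF = 349258.13 + 761.89 + 372.22 + 394.34 + 2303.18 + 606.10 = 353695.86
Import duty = 353695.86 × 22% = 77813.09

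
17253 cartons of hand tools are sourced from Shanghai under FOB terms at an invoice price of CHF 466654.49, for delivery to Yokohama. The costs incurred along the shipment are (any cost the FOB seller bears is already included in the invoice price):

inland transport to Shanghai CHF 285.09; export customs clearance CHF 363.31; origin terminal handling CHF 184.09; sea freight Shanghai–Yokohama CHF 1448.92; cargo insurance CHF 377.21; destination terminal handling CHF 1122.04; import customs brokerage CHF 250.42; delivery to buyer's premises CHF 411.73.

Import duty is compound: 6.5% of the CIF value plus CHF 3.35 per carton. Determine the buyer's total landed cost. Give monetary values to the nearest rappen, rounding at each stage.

FOB: the seller bears costs until goods are on board at the origin port; the buyer bears freight, insurance and all costs thereafter.
Already in the invoice (seller's account under FOB): inland to port, export clearance, origin terminal — exclude.
CIF value = FOB price + freight + insurance = 466654.49 + 1448.92 + 377.21 = 468480.62
Ad valorem component: 468480.62 × 6.5% = 30451.24
Specific component: 17253 × 3.35 = 57797.55
Import duty = 30451.24 + 57797.55 = 88248.79
Buyer bears: freight 1448.92 + insurance 377.21 + destination terminal 1122.04 + brokerage 250.42 + delivery 411.73 + duty 88248.79 = 91859.11
Landed cost = invoice 466654.49 + 91859.11 = 558513.60

Total landed cost: CHF 558513.60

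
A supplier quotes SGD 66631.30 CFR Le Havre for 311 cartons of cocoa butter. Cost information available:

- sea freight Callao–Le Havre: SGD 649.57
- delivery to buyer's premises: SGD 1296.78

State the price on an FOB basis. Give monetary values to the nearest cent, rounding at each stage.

Not relevant to the conversion: delivery — on the buyer under both terms; not part of either seller's price.
From CFR to FOB, the seller no longer bears: freight.
FOB price = 66631.30 − 649.57 = 65981.73

FOB price: SGD 65981.73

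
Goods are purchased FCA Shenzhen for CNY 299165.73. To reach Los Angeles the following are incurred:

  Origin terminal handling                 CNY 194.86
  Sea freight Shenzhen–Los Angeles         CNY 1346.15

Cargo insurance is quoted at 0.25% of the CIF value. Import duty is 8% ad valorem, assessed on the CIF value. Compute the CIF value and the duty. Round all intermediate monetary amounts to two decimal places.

CIF value: CNY 301460.39; import duty: CNY 24116.83

Let C be the CIF value. C = FCA price + pre-shipment costs + freight + 0.25% × C
C − 0.25% × C = 299165.73 + 194.86 + 1346.15
0.9975 × C = 300706.74
C = 300706.74 / 0.9975 = 301460.39
Insurance premium = 0.25% × 301460.39 = 753.65
Import duty = 301460.39 × 8% = 24116.83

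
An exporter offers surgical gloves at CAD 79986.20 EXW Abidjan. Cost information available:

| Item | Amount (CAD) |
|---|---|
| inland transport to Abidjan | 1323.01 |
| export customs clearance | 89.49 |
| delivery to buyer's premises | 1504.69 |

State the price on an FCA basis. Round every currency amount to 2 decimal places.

FCA price: CAD 81398.70

Not relevant to the conversion: delivery — on the buyer under both terms; not part of either seller's price.
From EXW to FCA, the seller additionally bears: inland to port, export clearance.
FCA price = 79986.20 + 1323.01 + 89.49 = 81398.70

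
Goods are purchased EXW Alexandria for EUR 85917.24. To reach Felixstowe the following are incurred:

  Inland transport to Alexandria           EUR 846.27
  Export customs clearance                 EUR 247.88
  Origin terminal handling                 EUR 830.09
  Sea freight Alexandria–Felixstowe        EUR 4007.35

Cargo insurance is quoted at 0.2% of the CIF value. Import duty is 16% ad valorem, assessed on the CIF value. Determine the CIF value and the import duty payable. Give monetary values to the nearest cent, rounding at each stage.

CIF value: EUR 92032.90; import duty: EUR 14725.26

Let C be the CIF value. C = EXW price + pre-shipment costs + freight + 0.2% × C
C − 0.2% × C = 85917.24 + 846.27 + 247.88 + 830.09 + 4007.35
0.998 × C = 91848.83
C = 91848.83 / 0.998 = 92032.90
Insurance premium = 0.2% × 92032.90 = 184.07
Import duty = 92032.90 × 16% = 14725.26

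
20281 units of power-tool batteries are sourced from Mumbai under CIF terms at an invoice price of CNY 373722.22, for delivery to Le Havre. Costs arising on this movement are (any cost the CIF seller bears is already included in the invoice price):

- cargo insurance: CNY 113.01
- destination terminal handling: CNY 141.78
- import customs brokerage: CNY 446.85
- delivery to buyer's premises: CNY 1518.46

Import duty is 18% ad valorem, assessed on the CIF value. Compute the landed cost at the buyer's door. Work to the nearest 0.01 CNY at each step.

CIF: the seller pays costs through ocean freight and marine insurance to the destination port.
Already in the invoice (seller's account under CIF): insurance — exclude.
The CIF price already equals the CIF value: 373722.22
Import duty = 373722.22 × 18% = 67270.00
Buyer bears: destination terminal 141.78 + brokerage 446.85 + delivery 1518.46 + duty 67270.00 = 69377.09
Landed cost = invoice 373722.22 + 69377.09 = 443099.31

Total landed cost: CNY 443099.31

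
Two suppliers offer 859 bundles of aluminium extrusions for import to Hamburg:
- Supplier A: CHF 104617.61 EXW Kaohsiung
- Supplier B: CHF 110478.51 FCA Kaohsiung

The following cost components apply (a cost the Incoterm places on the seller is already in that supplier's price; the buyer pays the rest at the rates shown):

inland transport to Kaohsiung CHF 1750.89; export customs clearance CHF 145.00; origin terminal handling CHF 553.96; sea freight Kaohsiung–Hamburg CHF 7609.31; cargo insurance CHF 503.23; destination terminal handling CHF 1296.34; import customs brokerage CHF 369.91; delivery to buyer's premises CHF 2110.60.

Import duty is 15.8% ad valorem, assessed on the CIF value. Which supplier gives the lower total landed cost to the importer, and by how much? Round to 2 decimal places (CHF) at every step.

Supplier A is cheaper by CHF 4591.48

Supplier A (EXW):
CIF value = EXW price + inland to port + export clearance + origin terminal + freight + insurance = 104617.61 + 1750.89 + 145.00 + 553.96 + 7609.31 + 503.23 = 115180.00
Import duty = 115180.00 × 15.8% = 18198.44
Buyer bears (A): 1750.89 + 145.00 + 553.96 + 7609.31 + 503.23 + 1296.34 + 369.91 + 2110.60 = 14339.24
Landed cost (A) = invoice 104617.61 + 14339.24 + duty 18198.44 = 137155.29
Supplier B (FCA):
CIF value = FCA price + origin terminal + freight + insurance = 110478.51 + 553.96 + 7609.31 + 503.23 = 119145.01
Import duty = 119145.01 × 15.8% = 18824.91
Buyer bears (B): 553.96 + 7609.31 + 503.23 + 1296.34 + 369.91 + 2110.60 = 12443.35
Landed cost (B) = invoice 110478.51 + 12443.35 + duty 18824.91 = 141746.77
Difference = |137155.29 − 141746.77| = 4591.48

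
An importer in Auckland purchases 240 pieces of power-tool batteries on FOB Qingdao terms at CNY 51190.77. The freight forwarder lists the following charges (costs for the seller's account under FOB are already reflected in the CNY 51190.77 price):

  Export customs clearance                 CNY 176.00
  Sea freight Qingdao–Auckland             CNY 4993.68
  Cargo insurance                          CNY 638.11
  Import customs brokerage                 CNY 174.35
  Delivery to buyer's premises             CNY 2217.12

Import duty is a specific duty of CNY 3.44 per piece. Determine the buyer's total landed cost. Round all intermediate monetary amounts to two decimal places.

FOB: the seller bears costs until goods are on board at the origin port; the buyer bears freight, insurance and all costs thereafter.
Already in the invoice (seller's account under FOB): export clearance — exclude.
CIF value = FOB price + freight + insurance = 51190.77 + 4993.68 + 638.11 = 56822.56
Import duty = 240 × 3.44 = 825.60
Buyer bears: freight 4993.68 + insurance 638.11 + brokerage 174.35 + delivery 2217.12 + duty 825.60 = 8848.86
Landed cost = invoice 51190.77 + 8848.86 = 60039.63

Total landed cost: CNY 60039.63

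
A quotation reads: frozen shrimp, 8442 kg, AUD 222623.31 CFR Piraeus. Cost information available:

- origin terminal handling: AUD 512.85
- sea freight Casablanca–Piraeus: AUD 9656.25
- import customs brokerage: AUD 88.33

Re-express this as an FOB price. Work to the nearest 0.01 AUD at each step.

FOB price: AUD 212967.06

Not relevant to the conversion: origin terminal — on the seller under both CFR and FOB; already in the CFR price and stays in the FOB price. brokerage — on the buyer under both terms; not part of either seller's price.
From CFR to FOB, the seller no longer bears: freight.
FOB price = 222623.31 − 9656.25 = 212967.06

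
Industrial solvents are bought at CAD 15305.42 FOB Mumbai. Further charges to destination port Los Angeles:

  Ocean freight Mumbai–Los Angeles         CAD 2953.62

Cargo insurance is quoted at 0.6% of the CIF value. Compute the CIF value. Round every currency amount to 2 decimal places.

CIF value: CAD 18369.26

Let C be the CIF value. C = FOB price + freight + 0.6% × C
C − 0.6% × C = 15305.42 + 2953.62
0.994 × C = 18259.04
C = 18259.04 / 0.994 = 18369.26
Insurance premium = 0.6% × 18369.26 = 110.22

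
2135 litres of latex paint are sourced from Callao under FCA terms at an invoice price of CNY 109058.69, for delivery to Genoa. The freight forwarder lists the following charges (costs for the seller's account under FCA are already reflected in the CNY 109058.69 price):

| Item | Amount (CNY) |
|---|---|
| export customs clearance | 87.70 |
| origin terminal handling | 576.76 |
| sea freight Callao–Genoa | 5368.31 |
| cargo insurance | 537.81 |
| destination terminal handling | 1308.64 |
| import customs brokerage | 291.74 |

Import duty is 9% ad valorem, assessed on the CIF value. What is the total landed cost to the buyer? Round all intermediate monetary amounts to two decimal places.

FCA: the seller delivers export-cleared goods to the carrier; the buyer bears costs from that point.
Already in the invoice (seller's account under FCA): export clearance — exclude.
CIF value = FCA price + origin terminal + freight + insurance = 109058.69 + 576.76 + 5368.31 + 537.81 = 115541.57
Import duty = 115541.57 × 9% = 10398.74
Buyer bears: origin terminal 576.76 + freight 5368.31 + insurance 537.81 + destination terminal 1308.64 + brokerage 291.74 + duty 10398.74 = 18482.00
Landed cost = invoice 109058.69 + 18482.00 = 127540.69

Total landed cost: CNY 127540.69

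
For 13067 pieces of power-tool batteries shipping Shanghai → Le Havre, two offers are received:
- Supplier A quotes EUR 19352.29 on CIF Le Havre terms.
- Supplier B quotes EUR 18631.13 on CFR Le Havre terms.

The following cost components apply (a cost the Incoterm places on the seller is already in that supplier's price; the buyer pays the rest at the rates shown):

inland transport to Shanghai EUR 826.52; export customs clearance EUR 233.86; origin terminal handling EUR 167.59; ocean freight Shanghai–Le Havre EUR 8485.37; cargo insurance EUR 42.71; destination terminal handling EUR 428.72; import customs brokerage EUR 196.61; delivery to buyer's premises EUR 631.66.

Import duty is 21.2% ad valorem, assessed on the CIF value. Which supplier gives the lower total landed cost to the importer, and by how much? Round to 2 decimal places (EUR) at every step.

Supplier A (CIF):
The CIF price already equals the CIF value: 19352.29
Import duty = 19352.29 × 21.2% = 4102.69
Buyer bears (A): 428.72 + 196.61 + 631.66 = 1256.99
Landed cost (A) = invoice 19352.29 + 1256.99 + duty 4102.69 = 24711.97
Supplier B (CFR):
CIF value = CFR price + insurance = 18631.13 + 42.71 = 18673.84
Import duty = 18673.84 × 21.2% = 3958.85
Buyer bears (B): 42.71 + 428.72 + 196.61 + 631.66 = 1299.70
Landed cost (B) = invoice 18631.13 + 1299.70 + duty 3958.85 = 23889.68
Difference = |24711.97 − 23889.68| = 822.29

Supplier B is cheaper by EUR 822.29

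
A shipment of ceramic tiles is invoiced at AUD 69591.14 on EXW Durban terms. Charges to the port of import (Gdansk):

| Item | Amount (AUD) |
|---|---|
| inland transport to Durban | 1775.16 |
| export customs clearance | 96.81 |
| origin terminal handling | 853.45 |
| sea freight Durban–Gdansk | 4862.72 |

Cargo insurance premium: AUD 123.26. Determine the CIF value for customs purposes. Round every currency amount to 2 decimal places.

CIF value: AUD 77302.54

CIF = EXW price + pre-shipment costs + freight + insurance
CIF = 69591.14 + 1775.16 + 96.81 + 853.45 + 4862.72 + 123.26 = 77302.54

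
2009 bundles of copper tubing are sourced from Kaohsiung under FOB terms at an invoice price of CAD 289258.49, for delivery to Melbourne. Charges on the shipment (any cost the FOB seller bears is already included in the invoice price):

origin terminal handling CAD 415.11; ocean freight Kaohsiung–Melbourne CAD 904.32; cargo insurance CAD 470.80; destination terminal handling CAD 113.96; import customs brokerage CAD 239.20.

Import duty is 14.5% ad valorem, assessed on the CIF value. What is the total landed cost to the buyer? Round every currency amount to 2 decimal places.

FOB: the seller bears costs until goods are on board at the origin port; the buyer bears freight, insurance and all costs thereafter.
Already in the invoice (seller's account under FOB): origin terminal — exclude.
CIF value = FOB price + freight + insurance = 289258.49 + 904.32 + 470.80 = 290633.61
Import duty = 290633.61 × 14.5% = 42141.87
Buyer bears: freight 904.32 + insurance 470.80 + destination terminal 113.96 + brokerage 239.20 + duty 42141.87 = 43870.15
Landed cost = invoice 289258.49 + 43870.15 = 333128.64

Total landed cost: CAD 333128.64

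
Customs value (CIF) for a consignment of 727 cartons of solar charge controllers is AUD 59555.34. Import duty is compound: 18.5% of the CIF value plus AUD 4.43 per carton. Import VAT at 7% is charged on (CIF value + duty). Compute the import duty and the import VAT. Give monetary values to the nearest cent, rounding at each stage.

Ad valorem component: 59555.34 × 18.5% = 11017.74
Specific component: 727 × 4.43 = 3220.61
Import duty = 11017.74 + 3220.61 = 14238.35
VAT base = CIF + duty = 59555.34 + 14238.35 = 73793.69
Import VAT = 73793.69 × 7% = 5165.56

Import duty: AUD 14238.35; import VAT: AUD 5165.56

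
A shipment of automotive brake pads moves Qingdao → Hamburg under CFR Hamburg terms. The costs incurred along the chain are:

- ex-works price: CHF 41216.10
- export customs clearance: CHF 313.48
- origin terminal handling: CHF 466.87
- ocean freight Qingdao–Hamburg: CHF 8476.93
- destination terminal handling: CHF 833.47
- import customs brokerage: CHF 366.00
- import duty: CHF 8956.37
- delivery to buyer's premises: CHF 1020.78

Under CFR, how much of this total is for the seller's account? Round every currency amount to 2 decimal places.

CFR: the seller pays costs through ocean freight to the destination port, but not insurance.
Seller's account: goods 41216.10 + export clearance 313.48 + origin terminal 466.87 + freight 8476.93 = 50473.38
Buyer's account: destination terminal 833.47 + brokerage 366.00 + duty 8956.37 + delivery 1020.78 = 11176.62

Seller's account: CHF 50473.38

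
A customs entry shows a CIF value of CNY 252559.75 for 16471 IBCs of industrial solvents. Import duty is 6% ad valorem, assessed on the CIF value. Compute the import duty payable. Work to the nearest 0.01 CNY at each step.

Import duty: CNY 15153.59

Import duty = 252559.75 × 6% = 15153.59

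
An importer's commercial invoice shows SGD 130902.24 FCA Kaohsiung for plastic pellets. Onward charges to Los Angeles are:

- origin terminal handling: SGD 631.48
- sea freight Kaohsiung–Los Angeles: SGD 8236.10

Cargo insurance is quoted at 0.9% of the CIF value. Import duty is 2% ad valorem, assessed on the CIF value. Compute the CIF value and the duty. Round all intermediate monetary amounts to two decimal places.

CIF value: SGD 141039.17; import duty: SGD 2820.78

Let C be the CIF value. C = FCA price + pre-shipment costs + freight + 0.9% × C
C − 0.9% × C = 130902.24 + 631.48 + 8236.10
0.991 × C = 139769.82
C = 139769.82 / 0.991 = 141039.17
Insurance premium = 0.9% × 141039.17 = 1269.35
Import duty = 141039.17 × 2% = 2820.78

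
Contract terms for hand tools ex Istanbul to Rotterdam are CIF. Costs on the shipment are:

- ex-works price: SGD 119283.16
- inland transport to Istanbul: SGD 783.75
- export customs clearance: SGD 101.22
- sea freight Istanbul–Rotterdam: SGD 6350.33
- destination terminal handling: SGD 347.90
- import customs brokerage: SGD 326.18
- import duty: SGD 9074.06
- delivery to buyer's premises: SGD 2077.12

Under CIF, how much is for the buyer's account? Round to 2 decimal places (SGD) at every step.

Buyer's account: SGD 11825.26

CIF: the seller pays costs through ocean freight and marine insurance to the destination port.
Seller's account: goods 119283.16 + inland to port 783.75 + export clearance 101.22 + freight 6350.33 = 126518.46
Buyer's account: destination terminal 347.90 + brokerage 326.18 + duty 9074.06 + delivery 2077.12 = 11825.26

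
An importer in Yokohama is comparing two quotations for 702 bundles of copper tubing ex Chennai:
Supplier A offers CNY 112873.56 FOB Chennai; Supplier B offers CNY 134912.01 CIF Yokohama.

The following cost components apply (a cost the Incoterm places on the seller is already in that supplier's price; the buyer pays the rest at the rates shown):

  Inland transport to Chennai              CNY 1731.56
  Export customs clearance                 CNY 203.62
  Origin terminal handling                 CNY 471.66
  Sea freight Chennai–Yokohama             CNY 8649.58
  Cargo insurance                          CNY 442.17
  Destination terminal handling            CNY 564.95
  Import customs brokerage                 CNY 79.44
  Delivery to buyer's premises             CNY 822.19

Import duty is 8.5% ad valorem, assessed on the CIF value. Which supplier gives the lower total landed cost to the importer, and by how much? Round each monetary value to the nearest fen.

Supplier A is cheaper by CNY 14047.17

Supplier A (FOB):
CIF value = FOB price + freight + insurance = 112873.56 + 8649.58 + 442.17 = 121965.31
Import duty = 121965.31 × 8.5% = 10367.05
Buyer bears (A): 8649.58 + 442.17 + 564.95 + 79.44 + 822.19 = 10558.33
Landed cost (A) = invoice 112873.56 + 10558.33 + duty 10367.05 = 133798.94
Supplier B (CIF):
The CIF price already equals the CIF value: 134912.01
Import duty = 134912.01 × 8.5% = 11467.52
Buyer bears (B): 564.95 + 79.44 + 822.19 = 1466.58
Landed cost (B) = invoice 134912.01 + 1466.58 + duty 11467.52 = 147846.11
Difference = |133798.94 − 147846.11| = 14047.17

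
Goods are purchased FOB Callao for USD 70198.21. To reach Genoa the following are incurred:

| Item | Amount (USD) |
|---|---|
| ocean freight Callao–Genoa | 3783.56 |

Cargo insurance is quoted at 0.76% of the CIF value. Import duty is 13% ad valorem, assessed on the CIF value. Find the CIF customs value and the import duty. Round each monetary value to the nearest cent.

Let C be the CIF value. C = FOB price + freight + 0.76% × C
C − 0.76% × C = 70198.21 + 3783.56
0.9924 × C = 73981.77
C = 73981.77 / 0.9924 = 74548.34
Insurance premium = 0.76% × 74548.34 = 566.57
Import duty = 74548.34 × 13% = 9691.28

CIF value: USD 74548.34; import duty: USD 9691.28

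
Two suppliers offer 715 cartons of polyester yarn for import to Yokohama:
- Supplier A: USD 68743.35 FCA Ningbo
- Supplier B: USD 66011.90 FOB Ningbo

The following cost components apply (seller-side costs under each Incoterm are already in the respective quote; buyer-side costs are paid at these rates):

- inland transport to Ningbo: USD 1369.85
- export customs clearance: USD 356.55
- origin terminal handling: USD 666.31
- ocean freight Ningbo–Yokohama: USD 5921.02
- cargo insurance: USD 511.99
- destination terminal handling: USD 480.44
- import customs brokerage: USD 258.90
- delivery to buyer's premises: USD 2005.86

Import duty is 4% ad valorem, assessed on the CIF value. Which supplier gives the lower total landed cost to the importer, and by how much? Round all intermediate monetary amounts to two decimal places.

Supplier A (FCA):
CIF value = FCA price + origin terminal + freight + insurance = 68743.35 + 666.31 + 5921.02 + 511.99 = 75842.67
Import duty = 75842.67 × 4% = 3033.71
Buyer bears (A): 666.31 + 5921.02 + 511.99 + 480.44 + 258.90 + 2005.86 = 9844.52
Landed cost (A) = invoice 68743.35 + 9844.52 + duty 3033.71 = 81621.58
Supplier B (FOB):
CIF value = FOB price + freight + insurance = 66011.90 + 5921.02 + 511.99 = 72444.91
Import duty = 72444.91 × 4% = 2897.80
Buyer bears (B): 5921.02 + 511.99 + 480.44 + 258.90 + 2005.86 = 9178.21
Landed cost (B) = invoice 66011.90 + 9178.21 + duty 2897.80 = 78087.91
Difference = |81621.58 − 78087.91| = 3533.67

Supplier B is cheaper by USD 3533.67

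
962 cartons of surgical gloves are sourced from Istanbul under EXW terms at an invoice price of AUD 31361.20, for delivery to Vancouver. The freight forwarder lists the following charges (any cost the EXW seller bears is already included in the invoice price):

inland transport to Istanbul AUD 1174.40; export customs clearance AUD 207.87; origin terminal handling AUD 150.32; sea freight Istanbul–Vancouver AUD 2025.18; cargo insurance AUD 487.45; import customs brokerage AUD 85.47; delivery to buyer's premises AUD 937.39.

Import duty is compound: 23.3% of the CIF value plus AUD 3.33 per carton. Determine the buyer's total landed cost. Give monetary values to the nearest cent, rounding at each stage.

Total landed cost: AUD 47882.44

EXW: the seller makes goods available at their premises; the buyer bears all onward costs.
CIF value = EXW price + inland to port + export clearance + origin terminal + freight + insurance = 31361.20 + 1174.40 + 207.87 + 150.32 + 2025.18 + 487.45 = 35406.42
Ad valorem component: 35406.42 × 23.3% = 8249.70
Specific component: 962 × 3.33 = 3203.46
Import duty = 8249.70 + 3203.46 = 11453.16
Buyer bears: inland to port 1174.40 + export clearance 207.87 + origin terminal 150.32 + freight 2025.18 + insurance 487.45 + brokerage 85.47 + delivery 937.39 + duty 11453.16 = 16521.24
Landed cost = invoice 31361.20 + 16521.24 = 47882.44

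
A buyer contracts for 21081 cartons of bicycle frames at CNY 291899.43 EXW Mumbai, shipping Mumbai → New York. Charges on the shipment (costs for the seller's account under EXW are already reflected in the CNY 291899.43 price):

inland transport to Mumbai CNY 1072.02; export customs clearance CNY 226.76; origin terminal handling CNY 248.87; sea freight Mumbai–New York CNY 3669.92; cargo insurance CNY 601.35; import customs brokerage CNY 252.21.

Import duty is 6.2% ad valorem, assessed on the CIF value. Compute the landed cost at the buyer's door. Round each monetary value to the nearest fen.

EXW: the seller makes goods available at their premises; the buyer bears all onward costs.
CIF value = EXW price + inland to port + export clearance + origin terminal + freight + insurance = 291899.43 + 1072.02 + 226.76 + 248.87 + 3669.92 + 601.35 = 297718.35
Import duty = 297718.35 × 6.2% = 18458.54
Buyer bears: inland to port 1072.02 + export clearance 226.76 + origin terminal 248.87 + freight 3669.92 + insurance 601.35 + brokerage 252.21 + duty 18458.54 = 24529.67
Landed cost = invoice 291899.43 + 24529.67 = 316429.10

Total landed cost: CNY 316429.10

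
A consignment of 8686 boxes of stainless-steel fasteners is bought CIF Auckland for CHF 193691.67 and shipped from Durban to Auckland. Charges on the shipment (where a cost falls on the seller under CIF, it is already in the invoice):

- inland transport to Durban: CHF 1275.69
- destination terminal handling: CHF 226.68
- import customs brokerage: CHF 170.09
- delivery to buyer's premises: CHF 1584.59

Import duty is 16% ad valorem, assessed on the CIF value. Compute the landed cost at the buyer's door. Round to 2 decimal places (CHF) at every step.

Total landed cost: CHF 226663.70

CIF: the seller pays costs through ocean freight and marine insurance to the destination port.
Already in the invoice (seller's account under CIF): inland to port — exclude.
The CIF price already equals the CIF value: 193691.67
Import duty = 193691.67 × 16% = 30990.67
Buyer bears: destination terminal 226.68 + brokerage 170.09 + delivery 1584.59 + duty 30990.67 = 32972.03
Landed cost = invoice 193691.67 + 32972.03 = 226663.70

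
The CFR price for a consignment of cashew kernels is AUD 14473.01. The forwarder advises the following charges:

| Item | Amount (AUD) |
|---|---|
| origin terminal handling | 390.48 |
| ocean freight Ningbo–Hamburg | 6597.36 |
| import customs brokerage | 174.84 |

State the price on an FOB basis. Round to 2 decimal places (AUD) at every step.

Not relevant to the conversion: origin terminal — on the seller under both CFR and FOB; already in the CFR price and stays in the FOB price. brokerage — on the buyer under both terms; not part of either seller's price.
From CFR to FOB, the seller no longer bears: freight.
FOB price = 14473.01 − 6597.36 = 7875.65

FOB price: AUD 7875.65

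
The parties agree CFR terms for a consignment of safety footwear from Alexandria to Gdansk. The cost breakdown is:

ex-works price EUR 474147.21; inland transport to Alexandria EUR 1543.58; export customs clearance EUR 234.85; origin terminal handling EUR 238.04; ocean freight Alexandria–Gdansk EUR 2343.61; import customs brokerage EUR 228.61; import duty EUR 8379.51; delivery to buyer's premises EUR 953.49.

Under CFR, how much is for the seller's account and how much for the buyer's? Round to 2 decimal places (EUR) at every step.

CFR: the seller pays costs through ocean freight to the destination port, but not insurance.
Seller's account: goods 474147.21 + inland to port 1543.58 + export clearance 234.85 + origin terminal 238.04 + freight 2343.61 = 478507.29
Buyer's account: brokerage 228.61 + duty 8379.51 + delivery 953.49 = 9561.61

Seller: EUR 478507.29; buyer: EUR 9561.61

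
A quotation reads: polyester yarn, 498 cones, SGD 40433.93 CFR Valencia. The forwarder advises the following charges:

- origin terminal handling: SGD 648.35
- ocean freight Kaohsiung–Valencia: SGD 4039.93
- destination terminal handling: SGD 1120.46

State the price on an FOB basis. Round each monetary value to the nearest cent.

FOB price: SGD 36394.00

Not relevant to the conversion: origin terminal — on the seller under both CFR and FOB; already in the CFR price and stays in the FOB price. destination terminal — on the buyer under both terms; not part of either seller's price.
From CFR to FOB, the seller no longer bears: freight.
FOB price = 40433.93 − 4039.93 = 36394.00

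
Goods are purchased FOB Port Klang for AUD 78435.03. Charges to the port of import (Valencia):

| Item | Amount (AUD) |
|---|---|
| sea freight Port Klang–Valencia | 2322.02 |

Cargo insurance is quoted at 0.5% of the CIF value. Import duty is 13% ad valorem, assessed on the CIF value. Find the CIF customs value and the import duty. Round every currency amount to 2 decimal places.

CIF value: AUD 81162.86; import duty: AUD 10551.17

Let C be the CIF value. C = FOB price + freight + 0.5% × C
C − 0.5% × C = 78435.03 + 2322.02
0.995 × C = 80757.05
C = 80757.05 / 0.995 = 81162.86
Insurance premium = 0.5% × 81162.86 = 405.81
Import duty = 81162.86 × 13% = 10551.17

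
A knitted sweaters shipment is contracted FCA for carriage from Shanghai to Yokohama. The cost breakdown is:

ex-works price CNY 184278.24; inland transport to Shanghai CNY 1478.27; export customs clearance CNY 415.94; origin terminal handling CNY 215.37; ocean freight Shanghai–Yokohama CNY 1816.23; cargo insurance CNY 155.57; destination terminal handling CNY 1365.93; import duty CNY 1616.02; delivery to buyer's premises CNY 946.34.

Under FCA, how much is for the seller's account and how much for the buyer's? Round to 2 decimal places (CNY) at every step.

FCA: the seller delivers export-cleared goods to the carrier; the buyer bears costs from that point.
Seller's account: goods 184278.24 + inland to port 1478.27 + export clearance 415.94 = 186172.45
Buyer's account: origin terminal 215.37 + freight 1816.23 + insurance 155.57 + destination terminal 1365.93 + duty 1616.02 + delivery 946.34 = 6115.46

Seller: CNY 186172.45; buyer: CNY 6115.46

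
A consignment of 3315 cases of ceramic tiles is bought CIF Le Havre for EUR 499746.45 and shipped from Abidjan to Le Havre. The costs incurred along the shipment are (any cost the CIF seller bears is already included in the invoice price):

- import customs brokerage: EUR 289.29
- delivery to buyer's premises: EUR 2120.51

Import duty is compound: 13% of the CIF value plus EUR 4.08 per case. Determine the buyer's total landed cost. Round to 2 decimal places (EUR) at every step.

Total landed cost: EUR 580648.49

CIF: the seller pays costs through ocean freight and marine insurance to the destination port.
The CIF price already equals the CIF value: 499746.45
Ad valorem component: 499746.45 × 13% = 64967.04
Specific component: 3315 × 4.08 = 13525.20
Import duty = 64967.04 + 13525.20 = 78492.24
Buyer bears: brokerage 289.29 + delivery 2120.51 + duty 78492.24 = 80902.04
Landed cost = invoice 499746.45 + 80902.04 = 580648.49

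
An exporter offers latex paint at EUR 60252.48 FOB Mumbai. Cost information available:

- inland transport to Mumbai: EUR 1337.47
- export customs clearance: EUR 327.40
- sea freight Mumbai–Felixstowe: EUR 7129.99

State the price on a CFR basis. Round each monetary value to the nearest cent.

Not relevant to the conversion: inland to port, export clearance — on the seller under both FOB and CFR; already in the FOB price and stays in the CFR price.
From FOB to CFR, the seller additionally bears: freight.
CFR price = 60252.48 + 7129.99 = 67382.47

CFR price: EUR 67382.47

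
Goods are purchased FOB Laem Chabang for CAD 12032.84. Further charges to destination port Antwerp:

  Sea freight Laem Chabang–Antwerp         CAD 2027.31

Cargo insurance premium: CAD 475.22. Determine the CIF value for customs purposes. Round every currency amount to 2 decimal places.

CIF value: CAD 14535.37

CIF = FOB price + freight + insurance
CIF = 12032.84 + 2027.31 + 475.22 = 14535.37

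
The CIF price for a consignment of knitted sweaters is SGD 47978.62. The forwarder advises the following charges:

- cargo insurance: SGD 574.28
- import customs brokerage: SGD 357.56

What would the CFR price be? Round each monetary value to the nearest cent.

Not relevant to the conversion: brokerage — on the buyer under both terms; not part of either seller's price.
From CIF to CFR, the seller no longer bears: insurance.
CFR price = 47978.62 − 574.28 = 47404.34

CFR price: SGD 47404.34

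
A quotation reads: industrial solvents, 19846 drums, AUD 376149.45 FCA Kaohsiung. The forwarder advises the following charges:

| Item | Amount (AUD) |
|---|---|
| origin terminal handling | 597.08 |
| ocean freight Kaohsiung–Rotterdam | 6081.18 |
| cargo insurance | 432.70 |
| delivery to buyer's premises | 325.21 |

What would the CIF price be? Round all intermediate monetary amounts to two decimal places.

CIF price: AUD 383260.41

Not relevant to the conversion: delivery — on the buyer under both terms; not part of either seller's price.
From FCA to CIF, the seller additionally bears: origin terminal, freight, insurance.
CIF price = 376149.45 + 597.08 + 6081.18 + 432.70 = 383260.41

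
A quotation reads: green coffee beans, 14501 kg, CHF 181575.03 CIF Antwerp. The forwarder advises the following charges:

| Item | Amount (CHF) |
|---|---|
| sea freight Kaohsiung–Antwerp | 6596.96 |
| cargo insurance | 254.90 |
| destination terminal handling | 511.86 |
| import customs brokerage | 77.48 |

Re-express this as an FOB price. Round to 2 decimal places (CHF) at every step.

FOB price: CHF 174723.17

Not relevant to the conversion: destination terminal, brokerage — on the buyer under both terms; not part of either seller's price.
From CIF to FOB, the seller no longer bears: freight, insurance.
FOB price = 181575.03 − 6596.96 − 254.90 = 174723.17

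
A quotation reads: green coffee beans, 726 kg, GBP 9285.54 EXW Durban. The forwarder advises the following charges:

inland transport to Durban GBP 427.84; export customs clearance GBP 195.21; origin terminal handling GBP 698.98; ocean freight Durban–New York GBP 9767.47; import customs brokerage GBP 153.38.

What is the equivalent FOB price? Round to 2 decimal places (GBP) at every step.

Not relevant to the conversion: freight, brokerage — on the buyer under both terms; not part of either seller's price.
From EXW to FOB, the seller additionally bears: inland to port, export clearance, origin terminal.
FOB price = 9285.54 + 427.84 + 195.21 + 698.98 = 10607.57

FOB price: GBP 10607.57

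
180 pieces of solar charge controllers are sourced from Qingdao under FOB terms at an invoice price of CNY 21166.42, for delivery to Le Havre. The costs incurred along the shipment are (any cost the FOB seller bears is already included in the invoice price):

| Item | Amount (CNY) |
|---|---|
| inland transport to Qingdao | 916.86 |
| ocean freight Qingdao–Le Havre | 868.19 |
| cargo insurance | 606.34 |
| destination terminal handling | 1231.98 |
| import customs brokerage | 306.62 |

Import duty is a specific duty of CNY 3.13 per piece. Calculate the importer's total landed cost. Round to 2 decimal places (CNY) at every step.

FOB: the seller bears costs until goods are on board at the origin port; the buyer bears freight, insurance and all costs thereafter.
Already in the invoice (seller's account under FOB): inland to port — exclude.
CIF value = FOB price + freight + insurance = 21166.42 + 868.19 + 606.34 = 22640.95
Import duty = 180 × 3.13 = 563.40
Buyer bears: freight 868.19 + insurance 606.34 + destination terminal 1231.98 + brokerage 306.62 + duty 563.40 = 3576.53
Landed cost = invoice 21166.42 + 3576.53 = 24742.95

Total landed cost: CNY 24742.95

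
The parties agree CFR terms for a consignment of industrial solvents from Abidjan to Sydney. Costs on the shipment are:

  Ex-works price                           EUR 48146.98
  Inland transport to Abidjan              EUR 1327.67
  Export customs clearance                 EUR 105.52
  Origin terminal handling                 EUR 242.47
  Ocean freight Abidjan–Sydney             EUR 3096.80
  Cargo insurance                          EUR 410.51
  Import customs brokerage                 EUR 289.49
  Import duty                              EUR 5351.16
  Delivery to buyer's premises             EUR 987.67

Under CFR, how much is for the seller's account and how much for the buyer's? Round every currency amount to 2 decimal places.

CFR: the seller pays costs through ocean freight to the destination port, but not insurance.
Seller's account: goods 48146.98 + inland to port 1327.67 + export clearance 105.52 + origin terminal 242.47 + freight 3096.80 = 52919.44
Buyer's account: insurance 410.51 + brokerage 289.49 + duty 5351.16 + delivery 987.67 = 7038.83

Seller: EUR 52919.44; buyer: EUR 7038.83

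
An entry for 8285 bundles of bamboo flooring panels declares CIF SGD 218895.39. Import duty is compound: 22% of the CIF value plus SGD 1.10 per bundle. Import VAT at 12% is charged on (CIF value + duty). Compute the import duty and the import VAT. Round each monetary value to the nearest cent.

Ad valorem component: 218895.39 × 22% = 48156.99
Specific component: 8285 × 1.10 = 9113.50
Import duty = 48156.99 + 9113.50 = 57270.49
VAT base = CIF + duty = 218895.39 + 57270.49 = 276165.88
Import VAT = 276165.88 × 12% = 33139.91

Import duty: SGD 57270.49; import VAT: SGD 33139.91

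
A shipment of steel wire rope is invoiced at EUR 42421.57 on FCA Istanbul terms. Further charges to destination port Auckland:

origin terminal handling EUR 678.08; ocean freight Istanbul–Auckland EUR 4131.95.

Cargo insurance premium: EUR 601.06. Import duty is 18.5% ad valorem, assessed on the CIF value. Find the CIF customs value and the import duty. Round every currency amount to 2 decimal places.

CIF value: EUR 47832.66; import duty: EUR 8849.04

CIF = FCA price + pre-shipment costs + freight + insurance
CIF = 42421.57 + 678.08 + 4131.95 + 601.06 = 47832.66
Import duty = 47832.66 × 18.5% = 8849.04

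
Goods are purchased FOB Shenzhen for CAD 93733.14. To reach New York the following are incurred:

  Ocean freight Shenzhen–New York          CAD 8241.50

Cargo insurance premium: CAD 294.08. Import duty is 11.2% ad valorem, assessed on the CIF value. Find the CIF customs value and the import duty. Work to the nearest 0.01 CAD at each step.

CIF = FOB price + freight + insurance
CIF = 93733.14 + 8241.50 + 294.08 = 102268.72
Import duty = 102268.72 × 11.2% = 11454.10

CIF value: CAD 102268.72; import duty: CAD 11454.10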